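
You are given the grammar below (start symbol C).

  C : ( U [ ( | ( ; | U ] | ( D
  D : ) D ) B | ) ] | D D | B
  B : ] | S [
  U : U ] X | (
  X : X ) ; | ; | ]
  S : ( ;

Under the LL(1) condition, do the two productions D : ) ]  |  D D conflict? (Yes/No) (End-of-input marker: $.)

Yes

FIRST() ]) = { ) } and FIRST(D D) = { (, ), ] }.
Both contain ), so the two alternatives are not disjoint — LL(1) conflict.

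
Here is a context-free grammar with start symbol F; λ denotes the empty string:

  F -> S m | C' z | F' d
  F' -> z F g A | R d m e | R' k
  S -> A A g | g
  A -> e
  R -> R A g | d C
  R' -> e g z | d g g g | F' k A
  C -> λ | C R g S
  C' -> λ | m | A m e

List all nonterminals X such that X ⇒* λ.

{ C, C' }

Directly nullable (have an λ-production): C, C'.
No other nonterminal has a production whose RHS symbols are all nullable.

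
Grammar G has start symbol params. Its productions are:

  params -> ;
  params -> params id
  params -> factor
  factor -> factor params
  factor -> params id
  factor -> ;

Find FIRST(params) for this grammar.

params -> ; contributes {;}.
From params -> params id: add FIRST(params) = { ; }.
From params -> factor: add FIRST(factor) = { ; }.
Union: FIRST(params) = { ; }.

{ ; }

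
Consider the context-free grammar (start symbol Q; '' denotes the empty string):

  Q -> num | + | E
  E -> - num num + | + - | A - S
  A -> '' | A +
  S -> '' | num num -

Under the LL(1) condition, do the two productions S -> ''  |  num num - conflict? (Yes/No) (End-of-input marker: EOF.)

No

FIRST('') = { '' } and FIRST(num num -) = { num }.
The first is nullable but FOLLOW(S) = { EOF } is disjoint from FIRST of the second.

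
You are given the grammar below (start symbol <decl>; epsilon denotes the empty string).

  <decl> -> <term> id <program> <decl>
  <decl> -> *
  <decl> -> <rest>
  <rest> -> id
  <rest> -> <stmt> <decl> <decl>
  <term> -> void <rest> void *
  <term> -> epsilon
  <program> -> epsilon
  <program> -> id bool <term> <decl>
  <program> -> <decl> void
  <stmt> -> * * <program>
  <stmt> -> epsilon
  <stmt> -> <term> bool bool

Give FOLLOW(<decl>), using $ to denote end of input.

{ $, *, bool, id, void }

<decl> is the start symbol, so $ ∈ FOLLOW(<decl>).
In <decl> -> <term> id <program> <decl>: <decl> is at the end, add FOLLOW(<decl>) = { $, *, bool, id, void }.
In <rest> -> <stmt> <decl> <decl>: add FIRST(<decl>) = { *, bool, id, void }.
In <rest> -> <stmt> <decl> <decl>: <decl> is at the end, add FOLLOW(<rest>) = { $, *, bool, id, void }.
In <program> -> id bool <term> <decl>: <decl> is at the end, add FOLLOW(<program>) = { *, bool, id, void }.
In <program> -> <decl> void: add FIRST(void) = { void }.
Union: FOLLOW(<decl>) = { $, *, bool, id, void }.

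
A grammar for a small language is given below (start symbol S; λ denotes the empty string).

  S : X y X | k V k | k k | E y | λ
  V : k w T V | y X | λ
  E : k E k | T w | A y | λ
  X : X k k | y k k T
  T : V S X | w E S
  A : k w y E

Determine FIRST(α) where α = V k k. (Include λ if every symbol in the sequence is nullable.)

{ k, y }

Add FIRST(V)\{λ} = { k, y }; V is nullable, continue.
k is a terminal; add {k} and stop.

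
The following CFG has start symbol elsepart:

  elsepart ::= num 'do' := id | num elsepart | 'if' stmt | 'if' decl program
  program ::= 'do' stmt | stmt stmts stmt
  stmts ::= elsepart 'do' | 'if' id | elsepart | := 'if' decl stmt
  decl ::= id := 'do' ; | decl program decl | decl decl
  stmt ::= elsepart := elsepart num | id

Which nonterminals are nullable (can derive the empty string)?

{ } (none)

No nonterminal has an empty production or an RHS whose symbols are all nullable.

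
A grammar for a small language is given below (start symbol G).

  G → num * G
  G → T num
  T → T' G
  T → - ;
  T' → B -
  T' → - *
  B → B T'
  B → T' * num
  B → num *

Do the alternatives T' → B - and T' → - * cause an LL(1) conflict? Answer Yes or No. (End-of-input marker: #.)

FIRST(B -) = { -, num } and FIRST(- *) = { - }.
Both contain -, so the two alternatives are not disjoint — LL(1) conflict.

Yes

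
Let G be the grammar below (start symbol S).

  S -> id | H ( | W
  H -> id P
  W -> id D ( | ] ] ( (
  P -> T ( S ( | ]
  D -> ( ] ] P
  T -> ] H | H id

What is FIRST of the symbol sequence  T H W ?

Add FIRST(T) = { ], id }; T is not nullable, stop.

{ ], id }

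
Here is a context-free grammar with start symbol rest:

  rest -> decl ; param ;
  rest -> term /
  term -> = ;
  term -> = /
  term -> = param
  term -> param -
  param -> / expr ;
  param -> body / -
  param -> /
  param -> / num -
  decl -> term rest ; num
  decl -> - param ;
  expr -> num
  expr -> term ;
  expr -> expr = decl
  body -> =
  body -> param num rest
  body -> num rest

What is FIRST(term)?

term -> = ; contributes {=}.
term -> = / contributes {=}.
term -> = param contributes {=}.
From term -> param -: add FIRST(param) = { /, =, num }.
Union: FIRST(term) = { /, =, num }.

{ /, =, num }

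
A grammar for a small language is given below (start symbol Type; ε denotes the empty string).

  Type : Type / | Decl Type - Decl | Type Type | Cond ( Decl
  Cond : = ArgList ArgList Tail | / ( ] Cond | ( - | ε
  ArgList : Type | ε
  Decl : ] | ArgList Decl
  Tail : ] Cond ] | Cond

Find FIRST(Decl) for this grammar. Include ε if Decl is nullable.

{ (, /, =, ] }

Decl : ] contributes {]}.
From Decl : ArgList Decl: ArgList nullable, take FIRST(ArgList) ∪ FIRST(Decl) = { (, /, =, ] }.
Union: FIRST(Decl) = { (, /, =, ] }.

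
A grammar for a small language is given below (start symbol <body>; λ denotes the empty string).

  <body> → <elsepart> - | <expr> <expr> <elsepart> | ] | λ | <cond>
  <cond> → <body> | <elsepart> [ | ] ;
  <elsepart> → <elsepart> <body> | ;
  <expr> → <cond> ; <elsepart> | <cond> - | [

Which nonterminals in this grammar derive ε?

{ <body>, <cond> }

Directly nullable (have an λ-production): <body>.
<cond> → <body> with every symbol nullable, so <cond> is nullable.
No other nonterminal has a production whose RHS symbols are all nullable.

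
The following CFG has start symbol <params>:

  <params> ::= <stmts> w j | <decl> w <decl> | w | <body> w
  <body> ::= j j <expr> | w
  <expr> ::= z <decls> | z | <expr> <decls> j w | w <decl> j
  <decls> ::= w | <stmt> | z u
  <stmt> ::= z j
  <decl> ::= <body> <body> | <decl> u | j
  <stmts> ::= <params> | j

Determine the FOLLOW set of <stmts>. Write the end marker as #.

In <params> ::= <stmts> w j: add FIRST(w j) = { w }.
Union: FOLLOW(<stmts>) = { w }.

{ w }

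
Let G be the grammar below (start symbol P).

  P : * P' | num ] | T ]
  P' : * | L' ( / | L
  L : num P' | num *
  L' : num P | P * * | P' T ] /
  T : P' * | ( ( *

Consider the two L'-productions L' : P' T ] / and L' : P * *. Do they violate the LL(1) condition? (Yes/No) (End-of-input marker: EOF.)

Yes

FIRST(P' T ] /) = { (, *, num } and FIRST(P * *) = { (, *, num }.
Both contain (, so the two alternatives are not disjoint — LL(1) conflict.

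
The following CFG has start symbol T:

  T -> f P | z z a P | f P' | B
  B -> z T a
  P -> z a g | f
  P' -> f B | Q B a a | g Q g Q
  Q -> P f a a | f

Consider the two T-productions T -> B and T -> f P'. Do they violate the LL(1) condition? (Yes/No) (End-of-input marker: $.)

FIRST(B) = { z } and FIRST(f P') = { f }.
The FIRST sets are disjoint and neither alternative is nullable — no conflict.

No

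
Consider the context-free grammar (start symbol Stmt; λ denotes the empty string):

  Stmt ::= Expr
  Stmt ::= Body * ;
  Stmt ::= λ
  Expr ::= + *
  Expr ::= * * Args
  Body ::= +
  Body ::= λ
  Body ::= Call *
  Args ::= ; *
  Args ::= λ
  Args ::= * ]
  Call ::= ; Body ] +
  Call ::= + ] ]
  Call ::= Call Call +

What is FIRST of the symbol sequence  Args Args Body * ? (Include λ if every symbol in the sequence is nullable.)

Add FIRST(Args)\{λ} = { *, ; }; Args is nullable, continue.
Add FIRST(Args)\{λ} = { *, ; }; Args is nullable, continue.
Add FIRST(Body)\{λ} = { +, ; }; Body is nullable, continue.
* is a terminal; add {*} and stop.

{ *, +, ; }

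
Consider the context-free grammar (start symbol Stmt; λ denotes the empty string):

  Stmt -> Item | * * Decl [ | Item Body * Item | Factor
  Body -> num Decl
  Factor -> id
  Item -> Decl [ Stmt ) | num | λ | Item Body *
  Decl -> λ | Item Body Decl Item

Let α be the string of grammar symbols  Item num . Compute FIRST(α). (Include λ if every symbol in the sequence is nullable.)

Add FIRST(Item)\{λ} = { [, num }; Item is nullable, continue.
num is a terminal; add {num} and stop.

{ [, num }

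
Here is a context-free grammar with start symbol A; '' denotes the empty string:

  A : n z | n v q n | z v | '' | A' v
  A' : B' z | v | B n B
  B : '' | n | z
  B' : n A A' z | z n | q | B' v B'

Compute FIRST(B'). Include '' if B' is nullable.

B' : n A A' z contributes {n}.
B' : z n contributes {z}.
B' : q contributes {q}.
From B' : B' v B': add FIRST(B') = { n, q, z }.
Union: FIRST(B') = { n, q, z }.

{ n, q, z }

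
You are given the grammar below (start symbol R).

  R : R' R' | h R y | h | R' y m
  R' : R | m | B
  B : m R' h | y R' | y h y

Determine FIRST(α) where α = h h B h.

{ h }

h is a terminal; add {h} and stop.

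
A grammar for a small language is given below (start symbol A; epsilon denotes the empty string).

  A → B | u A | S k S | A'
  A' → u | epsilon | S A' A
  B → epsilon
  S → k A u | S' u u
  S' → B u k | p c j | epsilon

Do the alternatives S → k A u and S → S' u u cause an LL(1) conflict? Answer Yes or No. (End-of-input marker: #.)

FIRST(k A u) = { k } and FIRST(S' u u) = { p, u }.
The FIRST sets are disjoint and neither alternative is nullable — no conflict.

No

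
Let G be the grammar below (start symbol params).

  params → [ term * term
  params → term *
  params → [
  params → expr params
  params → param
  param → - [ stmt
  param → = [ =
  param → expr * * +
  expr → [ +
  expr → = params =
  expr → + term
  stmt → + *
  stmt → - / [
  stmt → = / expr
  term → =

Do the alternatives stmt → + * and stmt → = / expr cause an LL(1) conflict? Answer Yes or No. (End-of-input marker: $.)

FIRST(+ *) = { + } and FIRST(= / expr) = { = }.
The FIRST sets are disjoint and neither alternative is nullable — no conflict.

No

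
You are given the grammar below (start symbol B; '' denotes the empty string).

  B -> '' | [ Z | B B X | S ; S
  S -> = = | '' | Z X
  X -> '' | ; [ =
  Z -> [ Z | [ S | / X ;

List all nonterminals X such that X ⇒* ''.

Directly nullable (have an ''-production): B, S, X.
No other nonterminal has a production whose RHS symbols are all nullable.

{ B, S, X }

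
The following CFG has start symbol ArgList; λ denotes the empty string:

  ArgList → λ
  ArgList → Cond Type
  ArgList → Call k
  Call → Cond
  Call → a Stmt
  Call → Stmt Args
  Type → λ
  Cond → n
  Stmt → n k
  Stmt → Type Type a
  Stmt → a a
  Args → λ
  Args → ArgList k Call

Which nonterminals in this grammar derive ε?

{ ArgList, Args, Type }

Directly nullable (have an λ-production): ArgList, Type, Args.
No other nonterminal has a production whose RHS symbols are all nullable.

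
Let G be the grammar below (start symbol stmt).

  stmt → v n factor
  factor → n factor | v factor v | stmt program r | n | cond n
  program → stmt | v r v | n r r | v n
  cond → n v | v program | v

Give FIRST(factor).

factor → n factor contributes {n}.
factor → v factor v contributes {v}.
From factor → stmt program r: add FIRST(stmt) = { v }.
factor → n contributes {n}.
From factor → cond n: add FIRST(cond) = { n, v }.
Union: FIRST(factor) = { n, v }.

{ n, v }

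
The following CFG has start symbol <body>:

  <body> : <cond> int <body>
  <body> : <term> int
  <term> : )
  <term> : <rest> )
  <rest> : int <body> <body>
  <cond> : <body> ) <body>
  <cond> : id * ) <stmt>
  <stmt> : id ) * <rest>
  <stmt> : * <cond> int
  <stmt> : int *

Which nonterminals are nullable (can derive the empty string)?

No nonterminal has an empty production or an RHS whose symbols are all nullable.

{ } (none)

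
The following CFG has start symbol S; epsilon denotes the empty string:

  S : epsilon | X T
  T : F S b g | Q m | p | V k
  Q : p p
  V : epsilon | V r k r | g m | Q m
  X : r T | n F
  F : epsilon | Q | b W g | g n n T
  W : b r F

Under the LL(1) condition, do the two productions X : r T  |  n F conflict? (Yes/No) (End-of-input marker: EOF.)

FIRST(r T) = { r } and FIRST(n F) = { n }.
The FIRST sets are disjoint and neither alternative is nullable — no conflict.

No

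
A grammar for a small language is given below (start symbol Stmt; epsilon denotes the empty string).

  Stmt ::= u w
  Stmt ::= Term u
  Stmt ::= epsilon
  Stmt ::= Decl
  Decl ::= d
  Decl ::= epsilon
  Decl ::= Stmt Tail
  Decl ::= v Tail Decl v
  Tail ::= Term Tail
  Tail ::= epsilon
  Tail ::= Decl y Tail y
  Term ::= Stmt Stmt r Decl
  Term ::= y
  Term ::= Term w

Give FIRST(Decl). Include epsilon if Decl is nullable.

{ d, r, u, v, y, epsilon }

Decl ::= d contributes {d}.
Decl ::= epsilon contributes epsilon.
From Decl ::= Stmt Tail: Stmt, Tail nullable, take FIRST(Stmt) ∪ FIRST(Tail) = { d, r, u, v, y }; also epsilon since the whole RHS is nullable.
Decl ::= v Tail Decl v contributes {v}.
Union: FIRST(Decl) = { d, r, u, v, y, epsilon }.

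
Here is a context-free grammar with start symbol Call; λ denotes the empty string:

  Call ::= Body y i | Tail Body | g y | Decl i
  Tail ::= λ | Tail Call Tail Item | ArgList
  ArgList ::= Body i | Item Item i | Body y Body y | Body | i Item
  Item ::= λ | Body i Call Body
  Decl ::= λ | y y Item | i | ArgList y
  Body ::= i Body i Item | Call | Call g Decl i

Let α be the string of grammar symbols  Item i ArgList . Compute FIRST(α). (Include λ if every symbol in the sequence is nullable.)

Add FIRST(Item)\{λ} = { g, i, y }; Item is nullable, continue.
i is a terminal; add {i} and stop.

{ g, i, y }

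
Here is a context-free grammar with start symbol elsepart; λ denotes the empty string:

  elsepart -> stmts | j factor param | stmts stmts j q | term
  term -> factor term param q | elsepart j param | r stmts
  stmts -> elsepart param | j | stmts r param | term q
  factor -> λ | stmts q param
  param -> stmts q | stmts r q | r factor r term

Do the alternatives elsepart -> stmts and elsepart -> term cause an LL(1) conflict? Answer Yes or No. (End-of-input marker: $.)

FIRST(stmts) = { j, r } and FIRST(term) = { j, r }.
Both contain j, so the two alternatives are not disjoint — LL(1) conflict.

Yes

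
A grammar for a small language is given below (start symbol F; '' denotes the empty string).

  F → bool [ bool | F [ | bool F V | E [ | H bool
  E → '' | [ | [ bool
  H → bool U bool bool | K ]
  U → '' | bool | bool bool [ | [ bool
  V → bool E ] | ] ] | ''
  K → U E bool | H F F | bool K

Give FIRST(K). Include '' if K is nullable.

{ [, bool }

From K → U E bool: U, E nullable, take FIRST(U) ∪ FIRST(E) ∪ {bool} = { [, bool }.
From K → H F F: add FIRST(H) = { [, bool }.
K → bool K contributes {bool}.
Union: FIRST(K) = { [, bool }.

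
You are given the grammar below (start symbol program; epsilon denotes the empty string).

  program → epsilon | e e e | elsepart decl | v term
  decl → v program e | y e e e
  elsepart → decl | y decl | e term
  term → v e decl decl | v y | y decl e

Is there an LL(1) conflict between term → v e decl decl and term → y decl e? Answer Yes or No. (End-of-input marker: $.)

No

FIRST(v e decl decl) = { v } and FIRST(y decl e) = { y }.
The FIRST sets are disjoint and neither alternative is nullable — no conflict.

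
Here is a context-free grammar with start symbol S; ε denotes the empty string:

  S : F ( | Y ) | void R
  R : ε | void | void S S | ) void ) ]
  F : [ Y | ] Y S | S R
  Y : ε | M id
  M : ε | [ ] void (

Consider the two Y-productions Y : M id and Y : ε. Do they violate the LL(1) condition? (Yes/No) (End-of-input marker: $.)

FIRST(M id) = { [, id } and FIRST(ε) = { ε }.
The second alternative is nullable and FOLLOW(Y) = { (, ), [, ], id, void } shares [ with FIRST of the first — conflict.

Yes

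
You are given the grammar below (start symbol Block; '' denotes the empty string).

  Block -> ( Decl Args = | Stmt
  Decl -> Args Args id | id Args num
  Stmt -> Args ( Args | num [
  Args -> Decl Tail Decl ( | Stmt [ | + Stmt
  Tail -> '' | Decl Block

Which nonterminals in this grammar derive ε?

{ Tail }

Directly nullable (have an ''-production): Tail.
No other nonterminal has a production whose RHS symbols are all nullable.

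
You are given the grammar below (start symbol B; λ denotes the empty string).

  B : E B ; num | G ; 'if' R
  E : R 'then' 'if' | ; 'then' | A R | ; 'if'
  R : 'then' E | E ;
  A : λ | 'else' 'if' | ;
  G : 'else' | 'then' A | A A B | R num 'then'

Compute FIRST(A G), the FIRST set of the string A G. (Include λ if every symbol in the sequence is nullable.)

{ 'else', 'then', ; }

Add FIRST(A)\{λ} = { 'else', ; }; A is nullable, continue.
Add FIRST(G) = { 'else', 'then', ; }; G is not nullable, stop.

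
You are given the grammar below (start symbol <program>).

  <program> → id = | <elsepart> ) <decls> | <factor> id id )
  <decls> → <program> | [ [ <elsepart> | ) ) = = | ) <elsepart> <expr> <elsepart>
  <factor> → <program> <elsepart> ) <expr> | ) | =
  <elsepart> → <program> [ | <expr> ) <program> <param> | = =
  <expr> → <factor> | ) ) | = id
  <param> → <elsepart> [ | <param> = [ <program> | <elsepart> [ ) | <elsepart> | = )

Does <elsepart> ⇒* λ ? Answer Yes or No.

No

No nonterminal in this grammar is nullable.
No production of <elsepart> has an RHS whose symbols are all nullable, so <elsepart> is not nullable.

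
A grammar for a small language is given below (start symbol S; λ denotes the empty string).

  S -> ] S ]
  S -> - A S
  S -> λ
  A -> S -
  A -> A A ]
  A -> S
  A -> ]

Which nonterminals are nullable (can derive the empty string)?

Directly nullable (have an λ-production): S.
A -> S with every symbol nullable, so A is nullable.

{ A, S }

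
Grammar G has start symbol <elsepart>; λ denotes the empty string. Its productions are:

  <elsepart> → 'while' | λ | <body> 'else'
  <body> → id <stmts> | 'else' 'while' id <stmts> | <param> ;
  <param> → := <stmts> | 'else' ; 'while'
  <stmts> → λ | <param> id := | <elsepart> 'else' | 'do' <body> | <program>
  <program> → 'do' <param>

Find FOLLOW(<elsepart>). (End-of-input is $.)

<elsepart> is the start symbol, so $ ∈ FOLLOW(<elsepart>).
In <stmts> → <elsepart> 'else': add FIRST('else') = { 'else' }.
Union: FOLLOW(<elsepart>) = { $, 'else' }.

{ $, 'else' }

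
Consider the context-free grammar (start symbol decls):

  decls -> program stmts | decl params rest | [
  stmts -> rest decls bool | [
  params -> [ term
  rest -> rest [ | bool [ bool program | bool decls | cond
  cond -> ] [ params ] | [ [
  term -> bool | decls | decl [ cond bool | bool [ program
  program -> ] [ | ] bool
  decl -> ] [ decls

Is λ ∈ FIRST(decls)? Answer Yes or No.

No nonterminal in this grammar is nullable.
No production of decls has an RHS whose symbols are all nullable, so decls is not nullable.

No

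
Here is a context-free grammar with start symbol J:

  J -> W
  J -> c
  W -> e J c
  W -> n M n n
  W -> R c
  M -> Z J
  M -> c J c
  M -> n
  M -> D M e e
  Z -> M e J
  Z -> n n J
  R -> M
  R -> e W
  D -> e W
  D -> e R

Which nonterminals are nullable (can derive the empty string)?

{ } (none)

No nonterminal has an empty production or an RHS whose symbols are all nullable.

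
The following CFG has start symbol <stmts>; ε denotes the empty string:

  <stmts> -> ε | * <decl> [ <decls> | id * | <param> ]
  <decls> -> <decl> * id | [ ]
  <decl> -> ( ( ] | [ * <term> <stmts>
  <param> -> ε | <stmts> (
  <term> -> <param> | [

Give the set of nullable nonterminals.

{ <param>, <stmts>, <term> }

Directly nullable (have an ε-production): <stmts>, <param>.
<term> -> <param> with every symbol nullable, so <term> is nullable.
No other nonterminal has a production whose RHS symbols are all nullable.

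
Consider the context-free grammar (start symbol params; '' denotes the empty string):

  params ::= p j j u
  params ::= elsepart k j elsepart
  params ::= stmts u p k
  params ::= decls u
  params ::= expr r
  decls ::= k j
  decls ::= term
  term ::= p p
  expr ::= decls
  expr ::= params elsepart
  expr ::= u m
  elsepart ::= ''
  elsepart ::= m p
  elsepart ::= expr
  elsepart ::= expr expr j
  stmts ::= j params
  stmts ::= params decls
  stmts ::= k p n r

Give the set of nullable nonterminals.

{ elsepart }

Directly nullable (have an ''-production): elsepart.
No other nonterminal has a production whose RHS symbols are all nullable.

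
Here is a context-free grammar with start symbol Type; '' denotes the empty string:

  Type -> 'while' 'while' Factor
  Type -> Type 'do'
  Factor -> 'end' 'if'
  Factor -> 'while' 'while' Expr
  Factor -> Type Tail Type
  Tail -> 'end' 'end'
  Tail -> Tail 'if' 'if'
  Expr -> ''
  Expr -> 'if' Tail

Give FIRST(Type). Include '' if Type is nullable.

Type -> 'while' 'while' Factor contributes {'while'}.
From Type -> Type 'do': add FIRST(Type) = { 'while' }.
Union: FIRST(Type) = { 'while' }.

{ 'while' }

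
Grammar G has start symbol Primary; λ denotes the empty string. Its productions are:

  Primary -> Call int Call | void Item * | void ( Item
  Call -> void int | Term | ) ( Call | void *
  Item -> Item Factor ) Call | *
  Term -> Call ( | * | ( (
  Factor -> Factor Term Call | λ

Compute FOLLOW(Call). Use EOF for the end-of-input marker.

{ EOF, (, ), *, int, void }

In Primary -> Call int Call: add FIRST(int Call) = { int }.
In Primary -> Call int Call: Call is at the end, add FOLLOW(Primary) = { EOF }.
In Call -> ) ( Call: Call is at the end, add FOLLOW(Call) = { EOF, (, ), *, int, void }.
In Item -> Item Factor ) Call: Call is at the end, add FOLLOW(Item) = { EOF, (, ), *, void }.
In Term -> Call (: add FIRST(() = { ( }.
In Factor -> Factor Term Call: Call is at the end, add FOLLOW(Factor) = { (, ), *, void }.
Union: FOLLOW(Call) = { EOF, (, ), *, int, void }.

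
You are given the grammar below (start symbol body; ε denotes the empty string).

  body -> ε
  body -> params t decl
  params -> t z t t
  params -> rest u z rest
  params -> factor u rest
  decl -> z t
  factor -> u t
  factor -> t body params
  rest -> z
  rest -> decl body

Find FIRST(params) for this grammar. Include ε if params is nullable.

params -> t z t t contributes {t}.
From params -> rest u z rest: add FIRST(rest) = { z }.
From params -> factor u rest: add FIRST(factor) = { t, u }.
Union: FIRST(params) = { t, u, z }.

{ t, u, z }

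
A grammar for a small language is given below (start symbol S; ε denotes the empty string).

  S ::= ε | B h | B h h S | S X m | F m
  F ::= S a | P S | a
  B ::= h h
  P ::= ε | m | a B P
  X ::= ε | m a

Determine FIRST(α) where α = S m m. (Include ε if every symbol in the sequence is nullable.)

Add FIRST(S)\{ε} = { a, h, m }; S is nullable, continue.
m is a terminal; add {m} and stop.

{ a, h, m }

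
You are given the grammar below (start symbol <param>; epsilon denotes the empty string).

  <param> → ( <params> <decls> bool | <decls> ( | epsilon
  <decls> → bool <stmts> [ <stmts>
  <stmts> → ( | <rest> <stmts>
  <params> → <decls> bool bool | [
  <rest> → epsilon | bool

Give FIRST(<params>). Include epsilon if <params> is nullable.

From <params> → <decls> bool bool: add FIRST(<decls>) = { bool }.
<params> → [ contributes {[}.
Union: FIRST(<params>) = { [, bool }.

{ [, bool }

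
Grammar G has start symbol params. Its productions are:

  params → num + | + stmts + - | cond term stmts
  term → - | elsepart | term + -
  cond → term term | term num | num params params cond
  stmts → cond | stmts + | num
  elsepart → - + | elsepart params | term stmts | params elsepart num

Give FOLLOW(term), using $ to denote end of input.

{ $, +, -, num }

In params → cond term stmts: add FIRST(stmts) = { +, -, num }.
In term → term + -: add FIRST(+ -) = { + }.
In cond → term term: add FIRST(term) = { +, -, num }.
In cond → term term: term is at the end, add FOLLOW(cond) = { $, +, -, num }.
In cond → term num: add FIRST(num) = { num }.
In elsepart → term stmts: add FIRST(stmts) = { +, -, num }.
Union: FOLLOW(term) = { $, +, -, num }.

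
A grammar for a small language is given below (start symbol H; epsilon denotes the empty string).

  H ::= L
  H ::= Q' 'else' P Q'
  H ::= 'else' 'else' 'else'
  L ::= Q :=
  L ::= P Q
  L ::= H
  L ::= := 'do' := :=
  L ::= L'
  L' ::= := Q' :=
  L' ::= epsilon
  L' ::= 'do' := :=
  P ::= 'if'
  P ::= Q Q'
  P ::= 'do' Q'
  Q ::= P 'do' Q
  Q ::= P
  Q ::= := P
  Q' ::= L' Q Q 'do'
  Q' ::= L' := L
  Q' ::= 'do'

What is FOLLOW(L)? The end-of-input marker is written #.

{ #, 'do', 'else', 'if', := }

In H ::= L: L is at the end, add FOLLOW(H) = { #, 'do', 'else', 'if', := }.
In Q' ::= L' := L: L is at the end, add FOLLOW(Q') = { #, 'do', 'else', 'if', := }.
Union: FOLLOW(L) = { #, 'do', 'else', 'if', := }.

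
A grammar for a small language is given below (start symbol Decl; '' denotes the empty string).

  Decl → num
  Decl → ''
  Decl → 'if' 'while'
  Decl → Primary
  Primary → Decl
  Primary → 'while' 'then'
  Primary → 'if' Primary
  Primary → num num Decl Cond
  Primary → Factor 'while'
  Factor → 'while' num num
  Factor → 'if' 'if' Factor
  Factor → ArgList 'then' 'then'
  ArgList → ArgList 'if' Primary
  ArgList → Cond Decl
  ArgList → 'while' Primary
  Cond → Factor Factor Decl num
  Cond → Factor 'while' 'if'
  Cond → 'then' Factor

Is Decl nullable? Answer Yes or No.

Decl has an ''-production, so Decl ⇒ ''.

Yes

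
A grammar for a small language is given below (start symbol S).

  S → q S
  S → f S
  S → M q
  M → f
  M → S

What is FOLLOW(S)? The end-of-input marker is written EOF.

{ EOF, q }

S is the start symbol, so EOF ∈ FOLLOW(S).
In S → q S: S is at the end, add FOLLOW(S) = { EOF, q }.
In S → f S: S is at the end, add FOLLOW(S) = { EOF, q }.
In M → S: S is at the end, add FOLLOW(M) = { q }.
Union: FOLLOW(S) = { EOF, q }.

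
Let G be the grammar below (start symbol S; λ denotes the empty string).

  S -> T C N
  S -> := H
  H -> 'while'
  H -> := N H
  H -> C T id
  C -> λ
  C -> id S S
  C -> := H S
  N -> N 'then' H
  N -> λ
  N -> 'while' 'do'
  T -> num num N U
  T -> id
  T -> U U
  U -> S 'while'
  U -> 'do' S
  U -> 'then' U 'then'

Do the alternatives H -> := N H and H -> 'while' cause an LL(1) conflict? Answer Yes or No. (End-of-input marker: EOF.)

FIRST(:= N H) = { := } and FIRST('while') = { 'while' }.
The FIRST sets are disjoint and neither alternative is nullable — no conflict.

No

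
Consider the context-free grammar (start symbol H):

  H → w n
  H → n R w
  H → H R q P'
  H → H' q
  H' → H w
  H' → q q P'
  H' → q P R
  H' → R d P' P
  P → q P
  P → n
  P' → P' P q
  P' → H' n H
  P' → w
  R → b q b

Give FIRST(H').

From H' → H w: add FIRST(H) = { b, n, q, w }.
H' → q q P' contributes {q}.
H' → q P R contributes {q}.
From H' → R d P' P: add FIRST(R) = { b }.
Union: FIRST(H') = { b, n, q, w }.

{ b, n, q, w }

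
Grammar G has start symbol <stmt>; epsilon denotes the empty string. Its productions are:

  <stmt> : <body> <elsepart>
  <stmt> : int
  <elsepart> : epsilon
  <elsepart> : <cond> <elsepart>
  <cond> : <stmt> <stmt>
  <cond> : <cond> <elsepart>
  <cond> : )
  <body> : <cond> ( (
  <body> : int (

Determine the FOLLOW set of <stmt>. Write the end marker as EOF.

{ EOF, (, ), int }

<stmt> is the start symbol, so EOF ∈ FOLLOW(<stmt>).
In <cond> : <stmt> <stmt>: add FIRST(<stmt>) = { ), int }.
In <cond> : <stmt> <stmt>: <stmt> is at the end, add FOLLOW(<cond>) = { EOF, (, ), int }.
Union: FOLLOW(<stmt>) = { EOF, (, ), int }.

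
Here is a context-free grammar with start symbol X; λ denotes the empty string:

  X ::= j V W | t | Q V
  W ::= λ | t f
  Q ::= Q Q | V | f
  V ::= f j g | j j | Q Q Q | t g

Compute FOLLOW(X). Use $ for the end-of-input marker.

X is the start symbol, so $ ∈ FOLLOW(X).
Union: FOLLOW(X) = { $ }.

{ $ }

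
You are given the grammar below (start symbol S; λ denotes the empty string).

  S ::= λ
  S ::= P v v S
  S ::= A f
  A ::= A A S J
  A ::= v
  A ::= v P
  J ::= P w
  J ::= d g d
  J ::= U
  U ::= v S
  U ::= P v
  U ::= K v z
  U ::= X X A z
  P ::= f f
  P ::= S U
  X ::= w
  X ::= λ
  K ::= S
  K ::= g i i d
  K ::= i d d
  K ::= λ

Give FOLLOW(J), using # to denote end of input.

In A ::= A A S J: J is at the end, add FOLLOW(A) = { d, f, g, i, v, w, z }.
Union: FOLLOW(J) = { d, f, g, i, v, w, z }.

{ d, f, g, i, v, w, z }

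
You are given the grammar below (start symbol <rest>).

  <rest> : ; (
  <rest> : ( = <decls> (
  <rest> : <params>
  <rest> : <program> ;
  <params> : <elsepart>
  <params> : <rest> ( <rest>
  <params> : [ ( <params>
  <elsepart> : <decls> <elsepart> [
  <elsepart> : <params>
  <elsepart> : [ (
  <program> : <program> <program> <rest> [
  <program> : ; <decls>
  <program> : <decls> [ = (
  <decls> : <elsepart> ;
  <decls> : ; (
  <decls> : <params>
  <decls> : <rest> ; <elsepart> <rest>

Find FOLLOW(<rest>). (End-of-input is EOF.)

<rest> is the start symbol, so EOF ∈ FOLLOW(<rest>).
In <params> : <rest> ( <rest>: add FIRST(( <rest>) = { ( }.
In <params> : <rest> ( <rest>: <rest> is at the end, add FOLLOW(<params>) = { EOF, (, ;, [ }.
In <program> : <program> <program> <rest> [: add FIRST([) = { [ }.
In <decls> : <rest> ; <elsepart> <rest>: add FIRST(; <elsepart> <rest>) = { ; }.
In <decls> : <rest> ; <elsepart> <rest>: <rest> is at the end, add FOLLOW(<decls>) = { (, ;, [ }.
Union: FOLLOW(<rest>) = { EOF, (, ;, [ }.

{ EOF, (, ;, [ }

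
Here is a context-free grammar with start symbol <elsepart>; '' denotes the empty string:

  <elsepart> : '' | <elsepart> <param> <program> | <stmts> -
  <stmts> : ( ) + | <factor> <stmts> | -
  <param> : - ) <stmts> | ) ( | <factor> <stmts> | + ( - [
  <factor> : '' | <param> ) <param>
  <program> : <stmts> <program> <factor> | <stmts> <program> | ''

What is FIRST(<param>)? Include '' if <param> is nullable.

<param> : - ) <stmts> contributes {-}.
<param> : ) ( contributes {)}.
From <param> : <factor> <stmts>: <factor> nullable, take FIRST(<factor>) ∪ FIRST(<stmts>) = { (, ), +, - }.
<param> : + ( - [ contributes {+}.
Union: FIRST(<param>) = { (, ), +, - }.

{ (, ), +, - }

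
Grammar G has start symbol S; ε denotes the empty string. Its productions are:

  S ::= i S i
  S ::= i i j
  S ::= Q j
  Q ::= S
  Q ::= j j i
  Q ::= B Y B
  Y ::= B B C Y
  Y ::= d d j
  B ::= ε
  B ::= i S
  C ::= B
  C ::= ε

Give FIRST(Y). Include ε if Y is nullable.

From Y ::= B B C Y: B, B, C nullable, take FIRST(B) ∪ FIRST(B) ∪ FIRST(C) ∪ FIRST(Y) = { d, i }.
Y ::= d d j contributes {d}.
Union: FIRST(Y) = { d, i }.

{ d, i }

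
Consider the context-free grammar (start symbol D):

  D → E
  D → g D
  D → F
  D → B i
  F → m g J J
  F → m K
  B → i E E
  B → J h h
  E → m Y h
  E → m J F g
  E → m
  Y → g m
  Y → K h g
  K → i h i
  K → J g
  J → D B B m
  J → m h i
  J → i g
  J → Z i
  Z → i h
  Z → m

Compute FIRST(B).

{ g, i, m }

B → i E E contributes {i}.
From B → J h h: add FIRST(J) = { g, i, m }.
Union: FIRST(B) = { g, i, m }.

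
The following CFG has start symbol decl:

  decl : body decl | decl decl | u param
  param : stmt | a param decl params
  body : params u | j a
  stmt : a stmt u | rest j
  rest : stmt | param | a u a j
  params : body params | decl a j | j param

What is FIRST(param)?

{ a }

From param : stmt: add FIRST(stmt) = { a }.
param : a param decl params contributes {a}.
Union: FIRST(param) = { a }.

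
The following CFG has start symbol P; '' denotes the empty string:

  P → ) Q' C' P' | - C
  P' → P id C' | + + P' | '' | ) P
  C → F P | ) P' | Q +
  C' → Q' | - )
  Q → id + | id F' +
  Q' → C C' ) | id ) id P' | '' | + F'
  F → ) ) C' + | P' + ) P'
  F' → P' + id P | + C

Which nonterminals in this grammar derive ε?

{ C', P', Q' }

Directly nullable (have an ''-production): P', Q'.
C' → Q' with every symbol nullable, so C' is nullable.
No other nonterminal has a production whose RHS symbols are all nullable.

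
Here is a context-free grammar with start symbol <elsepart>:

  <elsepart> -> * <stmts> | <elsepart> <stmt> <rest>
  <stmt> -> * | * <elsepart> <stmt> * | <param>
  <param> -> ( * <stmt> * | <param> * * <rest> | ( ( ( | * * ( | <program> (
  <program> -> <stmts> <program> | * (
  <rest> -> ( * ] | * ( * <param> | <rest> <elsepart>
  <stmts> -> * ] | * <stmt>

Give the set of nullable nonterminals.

No nonterminal has an empty production or an RHS whose symbols are all nullable.

{ } (none)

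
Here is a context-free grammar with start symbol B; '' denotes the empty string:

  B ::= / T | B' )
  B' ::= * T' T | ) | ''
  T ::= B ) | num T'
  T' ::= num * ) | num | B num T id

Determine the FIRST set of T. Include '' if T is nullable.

{ ), *, /, num }

From T ::= B ): add FIRST(B) = { ), *, / }.
T ::= num T' contributes {num}.
Union: FIRST(T) = { ), *, /, num }.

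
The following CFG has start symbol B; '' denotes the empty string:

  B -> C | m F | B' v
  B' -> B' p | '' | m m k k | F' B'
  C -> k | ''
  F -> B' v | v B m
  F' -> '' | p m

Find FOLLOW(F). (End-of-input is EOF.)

In B -> m F: F is at the end, add FOLLOW(B) = { EOF, m }.
Union: FOLLOW(F) = { EOF, m }.

{ EOF, m }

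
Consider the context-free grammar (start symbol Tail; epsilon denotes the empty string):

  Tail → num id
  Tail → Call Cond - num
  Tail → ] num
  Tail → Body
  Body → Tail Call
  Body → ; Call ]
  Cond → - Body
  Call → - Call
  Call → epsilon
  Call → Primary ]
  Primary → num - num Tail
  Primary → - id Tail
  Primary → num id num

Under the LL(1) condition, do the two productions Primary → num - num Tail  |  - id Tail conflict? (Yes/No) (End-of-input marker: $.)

FIRST(num - num Tail) = { num } and FIRST(- id Tail) = { - }.
The FIRST sets are disjoint and neither alternative is nullable — no conflict.

No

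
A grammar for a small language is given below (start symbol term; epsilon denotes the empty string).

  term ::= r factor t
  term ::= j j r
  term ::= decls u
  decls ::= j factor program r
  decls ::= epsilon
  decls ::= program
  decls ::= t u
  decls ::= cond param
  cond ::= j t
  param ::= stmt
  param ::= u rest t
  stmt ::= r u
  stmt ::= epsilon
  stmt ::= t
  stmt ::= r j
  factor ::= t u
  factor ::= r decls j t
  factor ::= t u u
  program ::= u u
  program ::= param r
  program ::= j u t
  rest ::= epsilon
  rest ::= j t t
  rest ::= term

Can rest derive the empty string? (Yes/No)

rest has an epsilon-production, so rest ⇒ epsilon.

Yes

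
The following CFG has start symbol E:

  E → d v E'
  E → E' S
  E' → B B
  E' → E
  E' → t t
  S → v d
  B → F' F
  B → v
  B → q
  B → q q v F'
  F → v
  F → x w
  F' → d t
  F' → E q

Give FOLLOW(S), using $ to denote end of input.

{ $, q, v }

In E → E' S: S is at the end, add FOLLOW(E) = { $, q, v }.
Union: FOLLOW(S) = { $, q, v }.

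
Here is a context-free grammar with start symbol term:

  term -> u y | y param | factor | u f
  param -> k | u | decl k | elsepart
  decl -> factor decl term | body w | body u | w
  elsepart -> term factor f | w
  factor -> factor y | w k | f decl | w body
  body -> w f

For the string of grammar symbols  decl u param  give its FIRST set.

{ f, w }

Add FIRST(decl) = { f, w }; decl is not nullable, stop.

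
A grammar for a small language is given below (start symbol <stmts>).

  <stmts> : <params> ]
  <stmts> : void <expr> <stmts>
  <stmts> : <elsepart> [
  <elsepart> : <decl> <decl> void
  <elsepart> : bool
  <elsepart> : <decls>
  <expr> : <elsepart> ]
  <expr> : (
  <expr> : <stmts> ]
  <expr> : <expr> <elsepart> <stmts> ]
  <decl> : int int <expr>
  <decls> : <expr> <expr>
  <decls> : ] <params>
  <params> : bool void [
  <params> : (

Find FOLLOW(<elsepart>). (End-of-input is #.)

In <stmts> : <elsepart> [: add FIRST([) = { [ }.
In <expr> : <elsepart> ]: add FIRST(]) = { ] }.
In <expr> : <expr> <elsepart> <stmts> ]: add FIRST(<stmts> ]) = { (, ], bool, int, void }.
Union: FOLLOW(<elsepart>) = { (, [, ], bool, int, void }.

{ (, [, ], bool, int, void }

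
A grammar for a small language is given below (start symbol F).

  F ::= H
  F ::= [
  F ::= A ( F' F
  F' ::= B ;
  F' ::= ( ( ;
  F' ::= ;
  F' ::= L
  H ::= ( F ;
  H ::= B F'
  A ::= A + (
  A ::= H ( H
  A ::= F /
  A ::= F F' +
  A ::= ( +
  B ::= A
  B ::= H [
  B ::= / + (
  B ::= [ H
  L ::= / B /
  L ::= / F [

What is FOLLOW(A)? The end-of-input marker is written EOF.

In F ::= A ( F' F: add FIRST(( F' F) = { ( }.
In A ::= A + (: add FIRST(+ () = { + }.
In B ::= A: A is at the end, add FOLLOW(B) = { (, /, ;, [ }.
Union: FOLLOW(A) = { (, +, /, ;, [ }.

{ (, +, /, ;, [ }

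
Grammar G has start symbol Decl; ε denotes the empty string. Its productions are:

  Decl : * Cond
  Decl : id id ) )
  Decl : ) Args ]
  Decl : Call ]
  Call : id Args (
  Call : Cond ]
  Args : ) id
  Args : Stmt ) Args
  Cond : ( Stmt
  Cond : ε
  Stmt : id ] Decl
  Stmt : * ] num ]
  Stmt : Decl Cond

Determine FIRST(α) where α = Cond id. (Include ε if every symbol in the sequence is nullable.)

{ (, id }

Add FIRST(Cond)\{ε} = { ( }; Cond is nullable, continue.
id is a terminal; add {id} and stop.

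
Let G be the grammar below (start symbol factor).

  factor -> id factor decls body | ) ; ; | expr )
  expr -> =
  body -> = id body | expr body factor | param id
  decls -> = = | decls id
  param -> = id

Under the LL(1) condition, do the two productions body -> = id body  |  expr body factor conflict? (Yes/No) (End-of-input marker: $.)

FIRST(= id body) = { = } and FIRST(expr body factor) = { = }.
Both contain =, so the two alternatives are not disjoint — LL(1) conflict.

Yes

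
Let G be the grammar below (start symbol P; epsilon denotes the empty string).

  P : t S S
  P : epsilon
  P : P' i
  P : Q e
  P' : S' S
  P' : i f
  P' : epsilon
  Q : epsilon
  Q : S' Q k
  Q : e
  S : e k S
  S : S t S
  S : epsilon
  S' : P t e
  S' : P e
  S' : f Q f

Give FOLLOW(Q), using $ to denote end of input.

{ e, f, k }

In P : Q e: add FIRST(e) = { e }.
In Q : S' Q k: add FIRST(k) = { k }.
In S' : f Q f: add FIRST(f) = { f }.
Union: FOLLOW(Q) = { e, f, k }.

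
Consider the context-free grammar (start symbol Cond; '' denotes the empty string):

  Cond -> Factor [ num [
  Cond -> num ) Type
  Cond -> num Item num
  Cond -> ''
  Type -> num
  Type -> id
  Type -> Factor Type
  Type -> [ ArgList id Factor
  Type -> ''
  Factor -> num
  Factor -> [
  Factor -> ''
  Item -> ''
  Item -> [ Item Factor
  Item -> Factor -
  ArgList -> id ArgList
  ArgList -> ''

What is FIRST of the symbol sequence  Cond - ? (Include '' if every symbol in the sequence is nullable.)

{ -, [, num }

Add FIRST(Cond)\{''} = { [, num }; Cond is nullable, continue.
- is a terminal; add {-} and stop.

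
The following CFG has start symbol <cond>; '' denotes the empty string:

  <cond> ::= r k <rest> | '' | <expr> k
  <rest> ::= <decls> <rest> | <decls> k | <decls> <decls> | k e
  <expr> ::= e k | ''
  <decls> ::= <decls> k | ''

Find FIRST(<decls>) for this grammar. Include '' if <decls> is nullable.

From <decls> ::= <decls> k: <decls> nullable, take FIRST(<decls>) ∪ {k} = { k }.
<decls> ::= '' contributes ''.
Union: FIRST(<decls>) = { k, '' }.

{ k, '' }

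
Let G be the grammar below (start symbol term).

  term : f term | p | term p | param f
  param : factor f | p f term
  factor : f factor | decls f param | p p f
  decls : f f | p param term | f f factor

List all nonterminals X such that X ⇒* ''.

No nonterminal has an empty production or an RHS whose symbols are all nullable.

{ } (none)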